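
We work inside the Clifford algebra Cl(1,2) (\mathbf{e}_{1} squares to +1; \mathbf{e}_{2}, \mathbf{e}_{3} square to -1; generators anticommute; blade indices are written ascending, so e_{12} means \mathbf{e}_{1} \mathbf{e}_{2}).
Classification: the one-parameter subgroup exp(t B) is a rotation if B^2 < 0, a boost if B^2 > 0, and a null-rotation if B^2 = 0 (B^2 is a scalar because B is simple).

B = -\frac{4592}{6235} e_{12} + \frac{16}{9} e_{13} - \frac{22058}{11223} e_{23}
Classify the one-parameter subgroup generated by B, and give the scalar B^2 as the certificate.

B^2 term by term: the squares give (-\frac{4592}{6235})^2*(e_{12})^2 + (\frac{16}{9})^2*(e_{13})^2 + (-\frac{22058}{11223})^2*(e_{23})^2 = \frac{21086464}{38875225}*(+1) + \frac{256}{81}*(+1) + \frac{486555364}{125955729}*(-1) = -\frac{4}{25} (each basis 2-blade squares to minus the product of its generators' squares); cross terms between blades sharing an index anticommute and cancel. So B^2 = -\frac{4}{25}.
Answer: rotation, certificate B^2 = -\frac{4}{25}. No conjugation can change B^2 = -\frac{4}{25}; the sign gives the class.


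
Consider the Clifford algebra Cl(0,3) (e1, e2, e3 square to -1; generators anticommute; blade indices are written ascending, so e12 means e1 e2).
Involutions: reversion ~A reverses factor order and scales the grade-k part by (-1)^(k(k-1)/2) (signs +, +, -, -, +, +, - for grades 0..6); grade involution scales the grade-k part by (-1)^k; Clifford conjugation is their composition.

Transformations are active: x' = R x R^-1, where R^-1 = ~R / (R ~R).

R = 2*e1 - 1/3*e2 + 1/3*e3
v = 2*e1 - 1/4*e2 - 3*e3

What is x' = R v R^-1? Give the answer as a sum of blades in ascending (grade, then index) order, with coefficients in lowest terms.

~R = 2*e1 - 1/3*e2 + 1/3*e3, and R ~R = -38/9, so R^-1 = ~R / (-38/9).
R v = -37/12 + 1/6*e12 - 20/3*e13 + 13/12*e23
Answer: 35/38*e1 - 9/38*e2 + 265/76*e3


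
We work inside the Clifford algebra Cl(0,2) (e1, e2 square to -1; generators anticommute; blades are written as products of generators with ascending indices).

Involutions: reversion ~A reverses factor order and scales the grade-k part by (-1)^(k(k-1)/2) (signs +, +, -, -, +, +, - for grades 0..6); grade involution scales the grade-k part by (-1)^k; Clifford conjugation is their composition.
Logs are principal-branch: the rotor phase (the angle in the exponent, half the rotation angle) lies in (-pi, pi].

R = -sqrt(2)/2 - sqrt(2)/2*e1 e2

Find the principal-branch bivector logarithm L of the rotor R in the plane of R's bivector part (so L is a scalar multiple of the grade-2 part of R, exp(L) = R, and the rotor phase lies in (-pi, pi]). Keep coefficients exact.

The scalar part of R is -sqrt(2)/2, which fixes the principal-branch rotor phase; the unit plane is then the bivector part divided by the sine of that phase, and L is that plane scaled by the phase.
Concretely: cos(phase) = -sqrt(2)/2 gives phase = ±3*pi/4, and since phase/sin(phase) is even the sign is immaterial: L = (phase/sin(phase)) * <R>_2 = (3*sqrt(2)*pi/4) * <R>_2.
Answer: -3*pi/4*e1 e2


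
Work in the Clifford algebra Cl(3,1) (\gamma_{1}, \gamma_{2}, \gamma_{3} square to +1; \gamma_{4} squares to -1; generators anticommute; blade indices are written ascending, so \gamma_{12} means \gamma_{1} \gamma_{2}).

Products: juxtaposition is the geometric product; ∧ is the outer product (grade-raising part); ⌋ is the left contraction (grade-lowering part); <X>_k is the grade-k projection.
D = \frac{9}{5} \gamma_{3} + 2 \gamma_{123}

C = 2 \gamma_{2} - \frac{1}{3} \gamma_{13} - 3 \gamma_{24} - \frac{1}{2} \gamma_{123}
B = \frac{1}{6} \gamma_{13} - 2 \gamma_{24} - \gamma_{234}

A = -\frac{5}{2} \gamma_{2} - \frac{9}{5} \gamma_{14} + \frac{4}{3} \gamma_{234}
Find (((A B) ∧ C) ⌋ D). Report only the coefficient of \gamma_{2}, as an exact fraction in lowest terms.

step 1: -\frac{4}{3} + \frac{8}{3} \gamma_{3} + 5 \gamma_{4} + \frac{18}{5} \gamma_{12} + \frac{11}{5} \gamma_{34} - \frac{83}{60} \gamma_{123} + \frac{2}{9} \gamma_{124}
step 2: -\frac{8}{3} \gamma_{2} + \frac{4}{9} \gamma_{13} - \frac{16}{3} \gamma_{23} - 6 \gamma_{24} + \frac{2}{3} \gamma_{123} - \frac{5}{3} \gamma_{134} + \frac{62}{5} \gamma_{234} + \frac{5}{2} \gamma_{1234}
step 3: -\frac{4}{3} + \frac{32}{3} \gamma_{1} + \frac{8}{9} \gamma_{2} + \frac{16}{3} \gamma_{13}
Answer: \frac{8}{9}


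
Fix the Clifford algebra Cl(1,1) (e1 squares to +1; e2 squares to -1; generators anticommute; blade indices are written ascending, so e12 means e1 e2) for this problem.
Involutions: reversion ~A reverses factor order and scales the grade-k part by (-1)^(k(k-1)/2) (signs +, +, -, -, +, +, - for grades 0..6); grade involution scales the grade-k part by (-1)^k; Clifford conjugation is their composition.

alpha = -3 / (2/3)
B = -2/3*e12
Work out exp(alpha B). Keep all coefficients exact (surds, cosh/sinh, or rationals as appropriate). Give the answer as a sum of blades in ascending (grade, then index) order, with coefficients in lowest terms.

B^2 = (-2/3)^2*(e12)^2 = 4/9*(+1) = 4/9 (a basis 2-blade squares to minus the product of its generators' squares).
B^2 = 4/9 — the positive square puts this in the hyperbolic regime; l = 2/3, alpha*l = -3, so exp(alpha B) = cosh(-3) + (sinh(-3)/(2/3))*B = cosh(3) + (-3*sinh(3)/2)*B.
Answer: cosh(3) + sinh(3)*e12


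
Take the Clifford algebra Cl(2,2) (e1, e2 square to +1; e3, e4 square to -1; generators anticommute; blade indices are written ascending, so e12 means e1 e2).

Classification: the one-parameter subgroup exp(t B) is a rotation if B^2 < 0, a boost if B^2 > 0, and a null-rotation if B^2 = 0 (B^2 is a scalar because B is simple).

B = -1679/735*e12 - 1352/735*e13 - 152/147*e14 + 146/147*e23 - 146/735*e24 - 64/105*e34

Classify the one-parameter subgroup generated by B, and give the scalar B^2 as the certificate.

B^2 term by term: the squares give (-1679/735)^2*(e12)^2 + (-1352/735)^2*(e13)^2 + (-152/147)^2*(e14)^2 + (146/147)^2*(e23)^2 + (-146/735)^2*(e24)^2 + (-64/105)^2*(e34)^2 = 2819041/540225*(-1) + 1827904/540225*(+1) + 23104/21609*(+1) + 21316/21609*(+1) + 21316/540225*(+1) + 4096/11025*(-1) = -1/9 (each basis 2-blade squares to minus the product of its generators' squares); cross terms between blades sharing an index anticommute and cancel; the commuting (index-disjoint) pairs give grade-4 terms 2*c*c'*(blade product), which cancel blade by blade — e1234: 214912/77175 - 394784/540225 - 44384/21609 = 0 — confirming B is simple. So B^2 = -1/9.
Answer: rotation, certificate B^2 = -1/9. Key observation: B^2 = -1/9 is a conjugation invariant, so its sign decides the class regardless of the surface form of B.


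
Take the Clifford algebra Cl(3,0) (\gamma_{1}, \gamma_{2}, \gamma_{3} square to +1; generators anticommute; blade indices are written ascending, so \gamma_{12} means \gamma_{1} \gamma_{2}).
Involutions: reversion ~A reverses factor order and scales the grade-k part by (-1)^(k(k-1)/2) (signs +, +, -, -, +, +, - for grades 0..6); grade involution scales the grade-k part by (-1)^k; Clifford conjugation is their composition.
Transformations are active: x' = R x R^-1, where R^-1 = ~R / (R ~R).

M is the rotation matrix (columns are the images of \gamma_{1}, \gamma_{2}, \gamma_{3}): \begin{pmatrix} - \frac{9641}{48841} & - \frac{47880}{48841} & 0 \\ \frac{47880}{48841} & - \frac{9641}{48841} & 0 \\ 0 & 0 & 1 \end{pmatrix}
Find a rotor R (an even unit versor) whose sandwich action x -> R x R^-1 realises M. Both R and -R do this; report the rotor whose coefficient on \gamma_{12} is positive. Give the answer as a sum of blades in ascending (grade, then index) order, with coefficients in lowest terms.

Method: write R = a + b12*\gamma_{12} + b13*\gamma_{13} + b23*\gamma_{23} with a^2 + b12^2 + b13^2 + b23^2 = 1 (so R^-1 = ~R). Expanding the columns R e_j ~R gives tr M = 4a^2 - 1 and, from the antisymmetric part, M21 - M12 = -4a*b12, M13 - M31 = 4a*b13, M32 - M23 = -4a*b23.
Here tr M = \frac{29559}{48841}, so a^2 = (1 + tr M)/4 = \frac{19600}{48841} and a = ±\frac{140}{221}. Taking a = \frac{140}{221}: M21 - M12 = \frac{95760}{48841}, M13 - M31 = 0, M32 - M23 = 0, giving b12 = -\frac{171}{221}, b13 = 0, b23 = 0, i.e. R = \frac{140}{221} - \frac{171}{221} \gamma_{12}.
Its \gamma_{12} coefficient is negative, so report the other preimage -R.
Answer: -\frac{140}{221} + \frac{171}{221} \gamma_{12}. Why the constraint matters: R and -R act identically through the sandwich — M has trace \frac{29559}{48841} either way — so only the sign condition on \gamma_{12} picks one of the two preimages.


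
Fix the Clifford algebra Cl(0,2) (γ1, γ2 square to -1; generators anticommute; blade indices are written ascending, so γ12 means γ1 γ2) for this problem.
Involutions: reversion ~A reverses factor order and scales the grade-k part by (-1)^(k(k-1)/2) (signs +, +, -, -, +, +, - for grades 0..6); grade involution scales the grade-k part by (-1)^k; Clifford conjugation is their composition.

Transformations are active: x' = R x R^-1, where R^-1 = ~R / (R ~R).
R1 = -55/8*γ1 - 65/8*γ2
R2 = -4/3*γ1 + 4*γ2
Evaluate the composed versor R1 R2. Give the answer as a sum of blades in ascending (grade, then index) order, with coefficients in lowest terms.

Distribute over the terms of R1 (each basis-blade product reordered to ascending indices, repeated generators contracted through their squares):
(-55/8*γ1) R2 = -55/6 - 55/2*γ12
(-65/8*γ2) R2 = 65/2 - 65/6*γ12
Summing the partial products and collecting blades:
Answer: 70/3 - 115/3*γ12


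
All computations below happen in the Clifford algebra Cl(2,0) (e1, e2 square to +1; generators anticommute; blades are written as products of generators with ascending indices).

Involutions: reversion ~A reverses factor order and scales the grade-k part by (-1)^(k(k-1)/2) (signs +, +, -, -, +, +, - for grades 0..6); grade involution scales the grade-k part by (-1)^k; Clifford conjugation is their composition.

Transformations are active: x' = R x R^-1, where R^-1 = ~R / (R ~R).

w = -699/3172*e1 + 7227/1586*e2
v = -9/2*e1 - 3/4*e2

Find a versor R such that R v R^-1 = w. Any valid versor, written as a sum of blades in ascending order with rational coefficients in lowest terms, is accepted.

Reasoning: v^2 = w^2 = 333/16 since conjugation preserves the quadratic form; R = v + w = -14973/3172*e1 + 12075/3172*e2 is then valid when invertible, keeping its own part and reversing (v - w)/2.
Answer: -14973/3172*e1 + 12075/3172*e2


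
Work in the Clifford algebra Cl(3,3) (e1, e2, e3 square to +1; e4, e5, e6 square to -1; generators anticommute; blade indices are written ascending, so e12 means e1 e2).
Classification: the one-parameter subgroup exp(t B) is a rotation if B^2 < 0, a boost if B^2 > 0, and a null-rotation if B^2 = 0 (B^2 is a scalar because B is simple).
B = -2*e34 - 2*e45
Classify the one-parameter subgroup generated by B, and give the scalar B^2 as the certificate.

B^2 term by term: the squares give (-2)^2*(e34)^2 + (-2)^2*(e45)^2 = 4*(+1) + 4*(-1) = 0 (each basis 2-blade squares to minus the product of its generators' squares); cross terms between blades sharing an index anticommute and cancel. So B^2 = 0.
Answer: null-rotation, certificate B^2 = 0. Key observation: B^2 = 0 is a conjugation invariant, so its sign decides the class regardless of the surface form of B.


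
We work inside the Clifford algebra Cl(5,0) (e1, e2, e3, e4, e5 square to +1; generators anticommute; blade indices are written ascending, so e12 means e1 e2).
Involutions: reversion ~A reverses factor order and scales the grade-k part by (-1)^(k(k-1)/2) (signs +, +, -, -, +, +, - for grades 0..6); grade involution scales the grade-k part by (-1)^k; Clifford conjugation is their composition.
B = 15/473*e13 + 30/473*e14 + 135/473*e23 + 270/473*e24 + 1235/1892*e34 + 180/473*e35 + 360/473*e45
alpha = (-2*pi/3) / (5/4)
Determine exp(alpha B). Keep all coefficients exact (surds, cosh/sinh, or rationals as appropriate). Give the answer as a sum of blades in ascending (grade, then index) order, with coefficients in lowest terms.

B^2 term by term: the squares give (15/473)^2*(e13)^2 + (30/473)^2*(e14)^2 + (135/473)^2*(e23)^2 + (270/473)^2*(e24)^2 + (1235/1892)^2*(e34)^2 + (180/473)^2*(e35)^2 + (360/473)^2*(e45)^2 = 225/223729*(-1) + 900/223729*(-1) + 18225/223729*(-1) + 72900/223729*(-1) + 1525225/3579664*(-1) + 32400/223729*(-1) + 129600/223729*(-1) = -25/16 (each basis 2-blade squares to minus the product of its generators' squares); cross terms between blades sharing an index anticommute and cancel; the commuting (index-disjoint) pairs give grade-4 terms 2*c*c'*(blade product), which cancel blade by blade — e1234: -8100/223729 + 8100/223729 = 0; e1345: 10800/223729 - 10800/223729 = 0; e2345: 97200/223729 - 97200/223729 = 0 — confirming B is simple. So B^2 = -25/16.
B^2 = -25/16 — since the square is negative, the closed form is circular: l = 5/4, alpha*l = -2*pi/3, so exp(alpha B) = cos(-2*pi/3) + (sin(-2*pi/3)/(5/4))*B = -1/2 + (-2*sqrt(3)/5)*B.
Answer: -1/2 - 6*sqrt(3)/473*e13 - 12*sqrt(3)/473*e14 - 54*sqrt(3)/473*e23 - 108*sqrt(3)/473*e24 - 247*sqrt(3)/946*e34 - 72*sqrt(3)/473*e35 - 144*sqrt(3)/473*e45


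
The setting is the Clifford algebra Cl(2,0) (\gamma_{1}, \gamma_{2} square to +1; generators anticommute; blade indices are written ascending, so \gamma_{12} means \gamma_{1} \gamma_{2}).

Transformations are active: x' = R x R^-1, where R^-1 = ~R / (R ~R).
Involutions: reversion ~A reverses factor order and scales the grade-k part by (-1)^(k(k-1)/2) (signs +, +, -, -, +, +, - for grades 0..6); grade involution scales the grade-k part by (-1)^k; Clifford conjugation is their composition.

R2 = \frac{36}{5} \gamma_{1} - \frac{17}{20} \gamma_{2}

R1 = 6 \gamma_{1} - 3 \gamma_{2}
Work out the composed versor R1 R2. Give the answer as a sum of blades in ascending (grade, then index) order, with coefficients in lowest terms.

Distribute over the terms of R1 (each basis-blade product reordered to ascending indices, repeated generators contracted through their squares):
(6 \gamma_{1}) R2 = \frac{216}{5} - \frac{51}{10} \gamma_{12}
(-3 \gamma_{2}) R2 = \frac{51}{20} + \frac{108}{5} \gamma_{12}
Summing the partial products and collecting blades:
Answer: \frac{183}{4} + \frac{33}{2} \gamma_{12}


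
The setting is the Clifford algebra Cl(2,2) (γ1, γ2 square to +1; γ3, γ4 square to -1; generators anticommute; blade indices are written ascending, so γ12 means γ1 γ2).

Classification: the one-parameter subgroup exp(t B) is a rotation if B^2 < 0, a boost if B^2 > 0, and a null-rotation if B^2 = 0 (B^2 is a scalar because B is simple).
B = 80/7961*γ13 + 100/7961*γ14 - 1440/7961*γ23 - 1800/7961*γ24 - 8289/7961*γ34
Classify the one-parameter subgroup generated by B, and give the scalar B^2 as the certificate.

B^2 term by term: the squares give (80/7961)^2*(γ13)^2 + (100/7961)^2*(γ14)^2 + (-1440/7961)^2*(γ23)^2 + (-1800/7961)^2*(γ24)^2 + (-8289/7961)^2*(γ34)^2 = 6400/63377521*(+1) + 10000/63377521*(+1) + 2073600/63377521*(+1) + 3240000/63377521*(+1) + 68707521/63377521*(-1) = -1 (each basis 2-blade squares to minus the product of its generators' squares); cross terms between blades sharing an index anticommute and cancel; the commuting (index-disjoint) pairs give grade-4 terms 2*c*c'*(blade product), which cancel blade by blade — γ1234: 288000/63377521 - 288000/63377521 = 0 — confirming B is simple. So B^2 = -1.
Answer: rotation, certificate B^2 = -1. The class reads off the invariant scalar -1 directly.


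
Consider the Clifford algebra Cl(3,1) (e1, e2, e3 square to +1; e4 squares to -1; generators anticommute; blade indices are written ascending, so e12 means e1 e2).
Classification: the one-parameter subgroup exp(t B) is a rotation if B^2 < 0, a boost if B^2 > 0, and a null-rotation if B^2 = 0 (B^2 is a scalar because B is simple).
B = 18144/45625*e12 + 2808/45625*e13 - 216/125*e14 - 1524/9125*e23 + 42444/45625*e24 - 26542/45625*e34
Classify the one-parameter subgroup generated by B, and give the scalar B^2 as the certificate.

B^2 term by term: the squares give (18144/45625)^2*(e12)^2 + (2808/45625)^2*(e13)^2 + (-216/125)^2*(e14)^2 + (-1524/9125)^2*(e23)^2 + (42444/45625)^2*(e24)^2 + (-26542/45625)^2*(e34)^2 = 329204736/2081640625*(-1) + 7884864/2081640625*(-1) + 46656/15625*(+1) + 2322576/83265625*(-1) + 1801493136/2081640625*(+1) + 704477764/2081640625*(+1) = 4 (each basis 2-blade squares to minus the product of its generators' squares); cross terms between blades sharing an index anticommute and cancel; the commuting (index-disjoint) pairs give grade-4 terms 2*c*c'*(blade product), which cancel blade by blade — e1234: -963156096/2081640625 - 238365504/2081640625 + 658368/1140625 = 0 — confirming B is simple. So B^2 = 4.
Answer: boost, certificate B^2 = 4. Key observation: B^2 = 4 is a conjugation invariant, so its sign decides the class regardless of the surface form of B.


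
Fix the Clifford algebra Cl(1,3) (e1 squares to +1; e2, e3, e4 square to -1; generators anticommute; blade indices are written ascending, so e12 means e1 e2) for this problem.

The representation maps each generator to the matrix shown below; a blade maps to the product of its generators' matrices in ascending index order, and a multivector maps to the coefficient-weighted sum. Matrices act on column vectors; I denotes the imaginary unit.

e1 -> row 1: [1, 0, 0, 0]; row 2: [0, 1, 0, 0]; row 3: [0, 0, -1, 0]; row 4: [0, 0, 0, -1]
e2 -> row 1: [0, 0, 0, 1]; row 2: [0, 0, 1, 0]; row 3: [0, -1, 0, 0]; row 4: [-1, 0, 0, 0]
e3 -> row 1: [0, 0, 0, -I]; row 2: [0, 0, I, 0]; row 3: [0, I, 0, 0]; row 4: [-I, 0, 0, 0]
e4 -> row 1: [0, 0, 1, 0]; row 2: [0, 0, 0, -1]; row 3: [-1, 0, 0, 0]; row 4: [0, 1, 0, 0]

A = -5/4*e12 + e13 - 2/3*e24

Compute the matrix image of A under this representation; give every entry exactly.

Bivector images (products of the table entries): rho(e12) = rho(e1)rho(e2) = row 1: [0, 0, 0, 1]; row 2: [0, 0, 1, 0]; row 3: [0, 1, 0, 0]; row 4: [1, 0, 0, 0]; rho(e13) = rho(e1)rho(e3) = row 1: [0, 0, 0, -I]; row 2: [0, 0, I, 0]; row 3: [0, -I, 0, 0]; row 4: [I, 0, 0, 0]; rho(e24) = rho(e2)rho(e4) = row 1: [0, 1, 0, 0]; row 2: [-1, 0, 0, 0]; row 3: [0, 0, 0, 1]; row 4: [0, 0, -1, 0].
M = (-5/4)*rho(e12) + (1)*rho(e13) + (-2/3)*rho(e24), summed entrywise:
Answer: row 1: [0, -2/3, 0, -5/4 - I]; row 2: [2/3, 0, -5/4 + I, 0]; row 3: [0, -5/4 - I, 0, -2/3]; row 4: [-5/4 + I, 0, 2/3, 0]


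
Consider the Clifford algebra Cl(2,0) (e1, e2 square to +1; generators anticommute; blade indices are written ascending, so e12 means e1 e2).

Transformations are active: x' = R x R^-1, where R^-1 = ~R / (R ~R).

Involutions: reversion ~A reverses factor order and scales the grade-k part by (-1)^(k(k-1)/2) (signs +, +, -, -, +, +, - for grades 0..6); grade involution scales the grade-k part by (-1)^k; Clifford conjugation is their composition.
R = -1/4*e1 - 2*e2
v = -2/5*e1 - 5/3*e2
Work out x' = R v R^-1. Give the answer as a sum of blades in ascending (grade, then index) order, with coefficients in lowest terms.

~R = -1/4*e1 - 2*e2, and R ~R = 65/16, so R^-1 = ~R / (65/16).
R v = 103/30 - 23/60*e12
Answer: -22/975*e1 - 557/325*e2


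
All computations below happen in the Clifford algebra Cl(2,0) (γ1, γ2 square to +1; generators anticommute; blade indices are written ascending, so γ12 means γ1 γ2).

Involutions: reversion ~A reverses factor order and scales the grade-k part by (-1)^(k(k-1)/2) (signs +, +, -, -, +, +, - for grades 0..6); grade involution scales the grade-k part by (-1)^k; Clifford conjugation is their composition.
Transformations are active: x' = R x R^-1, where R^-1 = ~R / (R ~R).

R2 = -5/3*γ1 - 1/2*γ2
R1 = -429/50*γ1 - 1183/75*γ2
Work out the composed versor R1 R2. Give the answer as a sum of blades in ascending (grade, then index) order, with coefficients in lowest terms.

Distribute over the terms of R1 (each basis-blade product reordered to ascending indices, repeated generators contracted through their squares):
(-429/50*γ1) R2 = 143/10 + 429/100*γ12
(-1183/75*γ2) R2 = 1183/150 - 1183/45*γ12
Summing the partial products and collecting blades:
Answer: 1664/75 - 19799/900*γ12


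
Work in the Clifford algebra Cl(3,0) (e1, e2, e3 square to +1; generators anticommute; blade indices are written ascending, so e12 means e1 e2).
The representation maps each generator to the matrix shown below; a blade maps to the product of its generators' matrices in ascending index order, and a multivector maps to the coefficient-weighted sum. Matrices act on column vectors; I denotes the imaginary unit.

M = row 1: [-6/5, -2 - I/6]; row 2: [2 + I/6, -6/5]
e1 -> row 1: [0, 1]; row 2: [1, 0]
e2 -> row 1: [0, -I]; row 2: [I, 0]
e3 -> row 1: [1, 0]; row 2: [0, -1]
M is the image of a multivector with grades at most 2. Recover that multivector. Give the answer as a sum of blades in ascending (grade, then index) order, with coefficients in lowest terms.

Method: 1, rho(e1), rho(e2), rho(e3) form a trace-orthogonal basis of the 2x2 complex matrices (tr(X Y) = 2 if X = Y, else 0), so M = m0*1 + m1*rho(e1) + m2*rho(e2) + m3*rho(e3) with m0 = tr(M)/2 = -6/5, m1 = tr(M rho(e1))/2 = 0, m2 = tr(M rho(e2))/2 = 1/6 - 2*I, m3 = tr(M rho(e3))/2 = 0.
Multiplying table entries, the bivector images are rho(e12) = I*rho(e3), rho(e13) = -I*rho(e2), rho(e23) = I*rho(e1); with real blade coefficients the real parts of m0..m3 are the coefficients of 1, e1, e2, e3 and the imaginary parts give the bivectors (e23: Im m1, e13: -Im m2, e12: Im m3).
Answer: -6/5 + 1/6*e2 + 2*e13


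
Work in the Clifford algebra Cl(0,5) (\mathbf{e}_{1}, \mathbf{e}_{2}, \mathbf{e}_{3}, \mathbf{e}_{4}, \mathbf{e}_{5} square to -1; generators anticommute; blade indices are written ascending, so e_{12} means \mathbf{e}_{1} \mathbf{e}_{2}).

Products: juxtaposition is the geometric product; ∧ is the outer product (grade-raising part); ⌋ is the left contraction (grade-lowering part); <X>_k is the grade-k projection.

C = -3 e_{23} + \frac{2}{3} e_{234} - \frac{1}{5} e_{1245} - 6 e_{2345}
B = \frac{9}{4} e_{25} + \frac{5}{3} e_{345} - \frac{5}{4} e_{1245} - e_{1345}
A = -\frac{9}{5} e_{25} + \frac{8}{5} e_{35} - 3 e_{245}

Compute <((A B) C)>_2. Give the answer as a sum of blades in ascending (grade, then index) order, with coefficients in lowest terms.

step 1: \frac{81}{20} - \frac{15}{4} e_{1} - \frac{49}{12} e_{4} + \frac{13}{20} e_{14} + \frac{7}{5} e_{23} + 3 e_{123} + 3 e_{234} - \frac{19}{5} e_{1234}
step 2: \frac{31}{5} + \frac{97}{15} e_{1} + \frac{121}{15} e_{4} - 18 e_{5} - \frac{67}{5} e_{14} + \frac{114}{5} e_{15} - \frac{1697}{180} e_{23} - \frac{13}{100} e_{25} + \frac{19}{25} e_{35} + \frac{42}{5} e_{45} + \frac{649}{60} e_{123} - \frac{49}{60} e_{125} + \frac{3}{5} e_{135} + 18 e_{145} + \frac{299}{20} e_{234} - \frac{49}{2} e_{235} - \frac{3}{4} e_{245} + \frac{3}{5} e_{345} - \frac{89}{20} e_{1234} + \frac{39}{10} e_{1235} - \frac{81}{100} e_{1245} - \frac{7}{25} e_{1345} - \frac{243}{10} e_{2345} + \frac{45}{2} e_{12345}
step 3: -\frac{67}{5} e_{14} + \frac{114}{5} e_{15} - \frac{1697}{180} e_{23} - \frac{13}{100} e_{25} + \frac{19}{25} e_{35} + \frac{42}{5} e_{45}
Answer: -\frac{67}{5} e_{14} + \frac{114}{5} e_{15} - \frac{1697}{180} e_{23} - \frac{13}{100} e_{25} + \frac{19}{25} e_{35} + \frac{42}{5} e_{45}


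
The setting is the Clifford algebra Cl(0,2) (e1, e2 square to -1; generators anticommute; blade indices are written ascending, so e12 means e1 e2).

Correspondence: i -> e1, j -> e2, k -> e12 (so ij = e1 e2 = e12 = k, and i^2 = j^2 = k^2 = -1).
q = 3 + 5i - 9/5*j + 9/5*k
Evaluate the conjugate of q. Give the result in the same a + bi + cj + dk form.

In blades: q = 3 + 5*e1 - 9/5*e2 + 9/5*e12.
Conjugation here is Clifford conjugation: the scalar is fixed and the grade-1 and grade-2 blades all flip sign, giving 3 - 5*e1 + 9/5*e2 - 9/5*e12; translating back:
Answer: 3 - 5i + 9/5*j - 9/5*k


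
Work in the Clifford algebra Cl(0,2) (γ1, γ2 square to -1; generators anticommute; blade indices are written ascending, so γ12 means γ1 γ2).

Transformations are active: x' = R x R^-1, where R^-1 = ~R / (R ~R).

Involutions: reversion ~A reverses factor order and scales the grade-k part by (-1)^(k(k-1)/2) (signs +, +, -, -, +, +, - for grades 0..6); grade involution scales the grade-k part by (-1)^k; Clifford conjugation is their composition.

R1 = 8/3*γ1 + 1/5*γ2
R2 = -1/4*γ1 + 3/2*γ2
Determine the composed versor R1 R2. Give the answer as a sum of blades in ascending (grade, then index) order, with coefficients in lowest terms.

Distribute over the terms of R1 (each basis-blade product reordered to ascending indices, repeated generators contracted through their squares):
(8/3*γ1) R2 = 2/3 + 4*γ12
(1/5*γ2) R2 = -3/10 + 1/20*γ12
Summing the partial products and collecting blades:
Answer: 11/30 + 81/20*γ12


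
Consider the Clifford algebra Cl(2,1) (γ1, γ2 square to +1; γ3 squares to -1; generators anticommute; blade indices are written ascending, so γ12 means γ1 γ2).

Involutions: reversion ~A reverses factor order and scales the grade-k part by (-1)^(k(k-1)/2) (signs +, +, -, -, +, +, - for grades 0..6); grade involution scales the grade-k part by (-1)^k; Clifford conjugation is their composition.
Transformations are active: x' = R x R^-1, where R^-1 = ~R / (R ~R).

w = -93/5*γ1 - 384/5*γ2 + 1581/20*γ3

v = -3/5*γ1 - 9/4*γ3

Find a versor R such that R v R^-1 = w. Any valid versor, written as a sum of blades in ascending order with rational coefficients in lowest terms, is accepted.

Sketch: the shared square -1881/400 makes R = v + w = -96/5*γ1 - 384/5*γ2 + 384/5*γ3 the natural versor; its sandwich fixes that direction, negates (v - w)/2, and sends v to w.
Answer: -96/5*γ1 - 384/5*γ2 + 384/5*γ3


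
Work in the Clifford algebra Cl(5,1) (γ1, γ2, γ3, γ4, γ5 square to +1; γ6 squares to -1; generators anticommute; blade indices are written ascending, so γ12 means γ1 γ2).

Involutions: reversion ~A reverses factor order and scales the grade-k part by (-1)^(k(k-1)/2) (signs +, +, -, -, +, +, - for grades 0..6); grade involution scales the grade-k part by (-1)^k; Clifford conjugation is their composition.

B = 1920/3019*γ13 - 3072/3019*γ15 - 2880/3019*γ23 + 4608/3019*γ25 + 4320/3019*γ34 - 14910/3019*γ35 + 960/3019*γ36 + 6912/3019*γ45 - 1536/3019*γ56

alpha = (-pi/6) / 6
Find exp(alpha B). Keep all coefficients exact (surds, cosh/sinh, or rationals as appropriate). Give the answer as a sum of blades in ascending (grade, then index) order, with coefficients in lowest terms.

B^2 term by term: the squares give (1920/3019)^2*(γ13)^2 + (-3072/3019)^2*(γ15)^2 + (-2880/3019)^2*(γ23)^2 + (4608/3019)^2*(γ25)^2 + (4320/3019)^2*(γ34)^2 + (-14910/3019)^2*(γ35)^2 + (960/3019)^2*(γ36)^2 + (6912/3019)^2*(γ45)^2 + (-1536/3019)^2*(γ56)^2 = 3686400/9114361*(-1) + 9437184/9114361*(-1) + 8294400/9114361*(-1) + 21233664/9114361*(-1) + 18662400/9114361*(-1) + 222308100/9114361*(-1) + 921600/9114361*(+1) + 47775744/9114361*(-1) + 2359296/9114361*(+1) = -36 (each basis 2-blade squares to minus the product of its generators' squares); cross terms between blades sharing an index anticommute and cancel; the commuting (index-disjoint) pairs give grade-4 terms 2*c*c'*(blade product), which cancel blade by blade — γ1235: -17694720/9114361 + 17694720/9114361 = 0; γ1345: 26542080/9114361 - 26542080/9114361 = 0; γ1356: -5898240/9114361 + 5898240/9114361 = 0; γ2345: -39813120/9114361 + 39813120/9114361 = 0; γ2356: 8847360/9114361 - 8847360/9114361 = 0; γ3456: -13271040/9114361 + 13271040/9114361 = 0 — confirming B is simple. So B^2 = -36.
B^2 = -36 — a negative square means the series sums to a rotation: l = 6, alpha*l = -pi/6, so exp(alpha B) = cos(-pi/6) + (sin(-pi/6)/6)*B = sqrt(3)/2 + (-1/12)*B.
Answer: sqrt(3)/2 - 160/3019*γ13 + 256/3019*γ15 + 240/3019*γ23 - 384/3019*γ25 - 360/3019*γ34 + 2485/6038*γ35 - 80/3019*γ36 - 576/3019*γ45 + 128/3019*γ56


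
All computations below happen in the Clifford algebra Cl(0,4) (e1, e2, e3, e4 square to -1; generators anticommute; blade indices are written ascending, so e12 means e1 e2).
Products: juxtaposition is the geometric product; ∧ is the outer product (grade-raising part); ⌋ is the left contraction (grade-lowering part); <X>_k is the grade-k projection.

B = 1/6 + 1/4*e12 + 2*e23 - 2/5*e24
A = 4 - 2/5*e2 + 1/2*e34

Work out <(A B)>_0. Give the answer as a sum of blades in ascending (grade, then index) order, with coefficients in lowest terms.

step 1: 2/3 - 1/10*e1 - 1/15*e2 + 4/5*e3 - 4/25*e4 + e12 + 41/5*e23 - 3/5*e24 + 1/12*e34 + 1/8*e1234
step 2: 2/3
Answer: 2/3


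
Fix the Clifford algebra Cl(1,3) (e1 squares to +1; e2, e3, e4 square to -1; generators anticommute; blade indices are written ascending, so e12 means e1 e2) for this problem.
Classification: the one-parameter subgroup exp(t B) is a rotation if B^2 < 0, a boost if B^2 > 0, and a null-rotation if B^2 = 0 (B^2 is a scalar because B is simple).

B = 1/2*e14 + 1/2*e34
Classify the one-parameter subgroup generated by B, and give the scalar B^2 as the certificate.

B^2 term by term: the squares give (1/2)^2*(e14)^2 + (1/2)^2*(e34)^2 = 1/4*(+1) + 1/4*(-1) = 0 (each basis 2-blade squares to minus the product of its generators' squares); cross terms between blades sharing an index anticommute and cancel. So B^2 = 0.
Answer: null-rotation, certificate B^2 = 0. The class reads off the invariant scalar 0 directly.


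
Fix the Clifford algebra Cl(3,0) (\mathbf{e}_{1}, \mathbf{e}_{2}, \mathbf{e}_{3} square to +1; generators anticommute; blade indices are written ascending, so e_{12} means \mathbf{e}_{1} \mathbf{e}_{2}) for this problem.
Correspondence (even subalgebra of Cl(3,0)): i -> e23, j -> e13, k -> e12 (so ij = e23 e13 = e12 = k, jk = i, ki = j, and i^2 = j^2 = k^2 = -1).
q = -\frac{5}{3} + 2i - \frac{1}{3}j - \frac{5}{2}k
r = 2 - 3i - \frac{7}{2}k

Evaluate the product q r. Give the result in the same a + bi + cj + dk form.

In blades: q = -\frac{5}{3} - \frac{5}{2} e_{12} - \frac{1}{3} e_{13} + 2 e_{23}, r = 2 - \frac{7}{2} e_{12} - 3 e_{23}.
Distribute q over r term by term (generator squares from the signature, products reordered to ascending indices): (-\frac{5}{3})*r = -\frac{10}{3} + \frac{35}{6} e_{12} + 5 e_{23}; (-\frac{5}{2} e_{12})*r = -\frac{35}{4} - 5 e_{12} + \frac{15}{2} e_{13}; (-\frac{1}{3} e_{13})*r = -e_{12} - \frac{2}{3} e_{13} + \frac{7}{6} e_{23}; (2 e_{23})*r = 6 + 7 e_{13} + 4 e_{23}.
Sum: -\frac{73}{12} - \frac{1}{6} e_{12} + \frac{83}{6} e_{13} + \frac{61}{6} e_{23}; translating back through the correspondence:
Answer: -\frac{73}{12} + \frac{61}{6}i + \frac{83}{6}j - \frac{1}{6}k


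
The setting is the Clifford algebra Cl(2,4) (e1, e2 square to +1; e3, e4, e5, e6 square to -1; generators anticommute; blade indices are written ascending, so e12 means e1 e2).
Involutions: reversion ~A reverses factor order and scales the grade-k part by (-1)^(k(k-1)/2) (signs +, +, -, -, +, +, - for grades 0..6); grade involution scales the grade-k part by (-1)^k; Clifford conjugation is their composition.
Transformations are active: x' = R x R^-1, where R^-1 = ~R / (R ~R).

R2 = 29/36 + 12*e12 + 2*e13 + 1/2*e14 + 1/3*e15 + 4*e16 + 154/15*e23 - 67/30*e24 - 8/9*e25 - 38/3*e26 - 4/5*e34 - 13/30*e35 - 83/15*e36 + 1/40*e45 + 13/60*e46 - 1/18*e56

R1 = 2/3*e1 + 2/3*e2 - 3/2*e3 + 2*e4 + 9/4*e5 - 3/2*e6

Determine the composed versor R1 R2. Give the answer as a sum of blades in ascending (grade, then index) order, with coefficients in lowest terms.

Distribute over the terms of R1 (each basis-blade product reordered to ascending indices, repeated generators contracted through their squares):
(2/3*e1) R2 = 29/54*e1 + 8*e2 + 4/3*e3 + 1/3*e4 + 2/9*e5 + 8/3*e6 + 308/45*e123 - 67/45*e124 - 16/27*e125 - 76/9*e126 - 8/15*e134 - 13/45*e135 - 166/45*e136 + 1/60*e145 + 13/90*e146 - 1/27*e156
(2/3*e2) R2 = -8*e1 + 29/54*e2 + 308/45*e3 - 67/45*e4 - 16/27*e5 - 76/9*e6 - 4/3*e123 - 1/3*e124 - 2/9*e125 - 8/3*e126 - 8/15*e234 - 13/45*e235 - 166/45*e236 + 1/60*e245 + 13/90*e246 - 1/27*e256
(-3/2*e3) R2 = -3*e1 - 77/5*e2 - 29/24*e3 - 6/5*e4 - 13/20*e5 - 83/10*e6 - 18*e123 + 3/4*e134 + 1/2*e135 + 6*e136 - 67/20*e234 - 4/3*e235 - 19*e236 - 3/80*e345 - 13/40*e346 + 1/12*e356
(2*e4) R2 = e1 - 67/15*e2 - 8/5*e3 + 29/18*e4 - 1/20*e5 - 13/30*e6 + 24*e124 + 4*e134 - 2/3*e145 - 8*e146 + 308/15*e234 + 16/9*e245 + 76/3*e246 + 13/15*e345 + 166/15*e346 - 1/9*e456
(9/4*e5) R2 = 3/4*e1 - 2*e2 - 39/40*e3 + 9/160*e4 + 29/16*e5 + 1/8*e6 + 27*e125 + 9/2*e135 + 9/8*e145 - 9*e156 + 231/10*e235 - 201/40*e245 + 57/2*e256 - 9/5*e345 + 249/20*e356 - 39/80*e456
(-3/2*e6) R2 = -6*e1 + 19*e2 + 83/10*e3 - 13/40*e4 + 1/12*e5 - 29/24*e6 - 18*e126 - 3*e136 - 3/4*e146 - 1/2*e156 - 77/5*e236 + 67/20*e246 + 4/3*e256 + 6/5*e346 + 13/20*e356 - 3/80*e456
Summing the partial products and collecting blades:
Answer: -1589/108*e1 + 1531/270*e2 + 457/36*e3 - 1459/1440*e4 + 1783/2160*e5 - 2807/180*e6 - 562/45*e123 + 998/45*e124 + 707/27*e125 - 262/9*e126 + 253/60*e134 + 212/45*e135 - 31/45*e136 + 19/40*e145 - 1549/180*e146 - 515/54*e156 + 333/20*e234 + 1933/90*e235 - 1714/45*e236 - 1163/360*e245 + 5189/180*e246 + 1609/54*e256 - 233/240*e345 + 1433/120*e346 + 791/60*e356 - 229/360*e456


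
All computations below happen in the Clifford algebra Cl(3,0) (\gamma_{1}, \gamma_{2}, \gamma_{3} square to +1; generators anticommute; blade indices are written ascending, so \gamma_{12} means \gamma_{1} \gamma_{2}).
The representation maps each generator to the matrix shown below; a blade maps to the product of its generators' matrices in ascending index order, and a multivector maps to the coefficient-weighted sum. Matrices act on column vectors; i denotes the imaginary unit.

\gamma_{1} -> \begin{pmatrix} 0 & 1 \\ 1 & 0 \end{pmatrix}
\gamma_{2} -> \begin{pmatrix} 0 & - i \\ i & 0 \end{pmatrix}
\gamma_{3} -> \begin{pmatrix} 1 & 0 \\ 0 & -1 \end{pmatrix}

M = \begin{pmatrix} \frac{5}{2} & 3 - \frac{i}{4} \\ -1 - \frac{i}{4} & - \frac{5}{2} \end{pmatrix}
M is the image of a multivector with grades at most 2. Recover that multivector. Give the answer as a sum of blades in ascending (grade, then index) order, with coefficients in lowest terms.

Method: 1, rho(\gamma_{1}), rho(\gamma_{2}), rho(\gamma_{3}) form a trace-orthogonal basis of the 2x2 complex matrices (tr(X Y) = 2 if X = Y, else 0), so M = m0*1 + m1*rho(\gamma_{1}) + m2*rho(\gamma_{2}) + m3*rho(\gamma_{3}) with m0 = tr(M)/2 = 0, m1 = tr(M rho(\gamma_{1}))/2 = 1 - \frac{i}{4}, m2 = tr(M rho(\gamma_{2}))/2 = 2 i, m3 = tr(M rho(\gamma_{3}))/2 = \frac{5}{2}.
Multiplying table entries, the bivector images are rho(\gamma_{12}) = i*rho(\gamma_{3}), rho(\gamma_{13}) = -i*rho(\gamma_{2}), rho(\gamma_{23}) = i*rho(\gamma_{1}); with real blade coefficients the real parts of m0..m3 are the coefficients of 1, \gamma_{1}, \gamma_{2}, \gamma_{3} and the imaginary parts give the bivectors (\gamma_{23}: Im m1, \gamma_{13}: -Im m2, \gamma_{12}: Im m3).
Answer: \gamma_{1} + \frac{5}{2} \gamma_{3} - 2 \gamma_{13} - \frac{1}{4} \gamma_{23}


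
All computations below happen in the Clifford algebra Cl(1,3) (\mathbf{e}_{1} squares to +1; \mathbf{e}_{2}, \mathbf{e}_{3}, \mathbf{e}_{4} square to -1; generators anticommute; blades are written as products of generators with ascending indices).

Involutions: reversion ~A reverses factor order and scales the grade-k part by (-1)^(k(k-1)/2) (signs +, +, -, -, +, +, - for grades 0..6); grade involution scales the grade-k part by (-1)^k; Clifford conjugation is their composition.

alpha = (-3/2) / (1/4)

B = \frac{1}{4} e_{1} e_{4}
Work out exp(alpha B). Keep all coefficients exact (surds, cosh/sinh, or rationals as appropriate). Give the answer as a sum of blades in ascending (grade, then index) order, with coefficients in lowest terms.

B^2 = (\frac{1}{4})^2*(e_{1} e_{4})^2 = \frac{1}{16}*(+1) = \frac{1}{16} (a basis 2-blade squares to minus the product of its generators' squares).
B^2 = \frac{1}{16} — a positive square means the series sums to a boost: l = \frac{1}{4}, alpha*l = - \frac{3}{2}, so exp(alpha B) = cosh(- \frac{3}{2}) + (sinh(- \frac{3}{2})/(\frac{1}{4}))*B = \cosh{\left(\frac{3}{2} \right)} + (- 4 \sinh{\left(\frac{3}{2} \right)})*B.
Answer: \cosh{\left(\frac{3}{2} \right)} - \sinh{\left(\frac{3}{2} \right)} e_{1} e_{4}


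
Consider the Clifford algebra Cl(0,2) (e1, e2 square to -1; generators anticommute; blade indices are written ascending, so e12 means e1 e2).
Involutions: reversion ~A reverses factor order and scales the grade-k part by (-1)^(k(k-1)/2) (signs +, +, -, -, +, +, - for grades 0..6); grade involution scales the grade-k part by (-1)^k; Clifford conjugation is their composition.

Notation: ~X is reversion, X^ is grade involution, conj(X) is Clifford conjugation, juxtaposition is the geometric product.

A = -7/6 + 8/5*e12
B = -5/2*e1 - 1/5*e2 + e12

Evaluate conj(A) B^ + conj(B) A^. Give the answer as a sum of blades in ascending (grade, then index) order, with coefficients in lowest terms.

first term: 8/5 - 779/300*e1 - 127/30*e2 - 7/6*e12
second term: 8/5 - 779/300*e1 - 127/30*e2 + 7/6*e12
Answer: 16/5 - 779/150*e1 - 127/15*e2


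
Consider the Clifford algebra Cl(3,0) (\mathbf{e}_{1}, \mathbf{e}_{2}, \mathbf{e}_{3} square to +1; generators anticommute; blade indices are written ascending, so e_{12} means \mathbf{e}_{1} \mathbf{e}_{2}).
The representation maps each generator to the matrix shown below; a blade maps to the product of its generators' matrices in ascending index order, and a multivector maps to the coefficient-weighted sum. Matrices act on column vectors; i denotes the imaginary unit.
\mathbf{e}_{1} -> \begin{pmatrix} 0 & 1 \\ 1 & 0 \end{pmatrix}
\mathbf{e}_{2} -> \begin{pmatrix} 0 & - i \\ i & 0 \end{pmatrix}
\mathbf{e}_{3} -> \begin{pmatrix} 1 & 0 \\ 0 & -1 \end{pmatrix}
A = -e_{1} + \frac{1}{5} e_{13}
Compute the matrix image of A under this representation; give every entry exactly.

Bivector images (products of the table entries): rho(e_{13}) = rho(\mathbf{e}_{1})rho(\mathbf{e}_{3}) = \begin{pmatrix} 0 & -1 \\ 1 & 0 \end{pmatrix}.
M = (-1)*rho(e_{1}) + (\frac{1}{5})*rho(e_{13}), summed entrywise:
Answer: \begin{pmatrix} 0 & - \frac{6}{5} \\ - \frac{4}{5} & 0 \end{pmatrix}


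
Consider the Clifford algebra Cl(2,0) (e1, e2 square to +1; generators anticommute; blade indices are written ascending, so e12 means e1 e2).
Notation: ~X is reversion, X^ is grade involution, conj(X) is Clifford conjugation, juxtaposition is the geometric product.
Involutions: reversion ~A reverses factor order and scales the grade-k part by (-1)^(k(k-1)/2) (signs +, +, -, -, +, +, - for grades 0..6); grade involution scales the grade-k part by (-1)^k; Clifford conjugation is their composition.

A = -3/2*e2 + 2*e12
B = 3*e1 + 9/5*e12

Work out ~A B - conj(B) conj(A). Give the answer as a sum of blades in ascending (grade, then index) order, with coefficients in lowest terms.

first term: 18/5 + 27/10*e1 + 6*e2 + 9/2*e12
second term: -18/5 - 27/10*e1 + 6*e2 - 9/2*e12
Answer: 36/5 + 27/5*e1 + 9*e12


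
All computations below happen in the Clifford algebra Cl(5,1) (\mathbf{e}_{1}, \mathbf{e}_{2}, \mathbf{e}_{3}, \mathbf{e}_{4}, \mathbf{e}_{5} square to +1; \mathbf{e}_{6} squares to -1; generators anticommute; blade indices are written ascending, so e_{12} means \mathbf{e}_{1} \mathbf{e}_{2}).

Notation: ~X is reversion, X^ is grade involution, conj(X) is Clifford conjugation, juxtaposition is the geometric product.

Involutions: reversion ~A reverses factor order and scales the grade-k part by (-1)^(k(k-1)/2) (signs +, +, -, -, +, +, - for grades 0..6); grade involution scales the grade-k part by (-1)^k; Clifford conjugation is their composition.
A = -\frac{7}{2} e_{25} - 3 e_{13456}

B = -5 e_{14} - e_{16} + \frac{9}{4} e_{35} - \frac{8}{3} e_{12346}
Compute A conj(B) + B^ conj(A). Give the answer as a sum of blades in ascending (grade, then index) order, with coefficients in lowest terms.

first term: -\frac{63}{8} e_{23} - 8 e_{25} + \frac{27}{4} e_{146} + 3 e_{345} - 15 e_{356} + \frac{35}{2} e_{1245} - \frac{7}{2} e_{1256} + \frac{28}{3} e_{13456}
second term: \frac{63}{8} e_{23} - 8 e_{25} + \frac{27}{4} e_{146} + 3 e_{345} - 15 e_{356} + \frac{35}{2} e_{1245} - \frac{7}{2} e_{1256} + \frac{28}{3} e_{13456}
Answer: -16 e_{25} + \frac{27}{2} e_{146} + 6 e_{345} - 30 e_{356} + 35 e_{1245} - 7 e_{1256} + \frac{56}{3} e_{13456}


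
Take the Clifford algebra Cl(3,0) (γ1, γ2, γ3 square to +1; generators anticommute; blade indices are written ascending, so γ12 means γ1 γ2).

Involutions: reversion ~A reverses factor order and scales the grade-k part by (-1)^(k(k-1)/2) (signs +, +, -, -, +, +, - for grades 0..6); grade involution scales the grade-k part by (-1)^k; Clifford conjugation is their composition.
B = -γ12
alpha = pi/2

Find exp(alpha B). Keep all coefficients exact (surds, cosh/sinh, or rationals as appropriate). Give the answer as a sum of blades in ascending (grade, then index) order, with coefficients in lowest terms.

B^2 = (-1)^2*(γ12)^2 = 1*(-1) = -1 (a basis 2-blade squares to minus the product of its generators' squares).
B^2 = -1 — a negative square means the series sums to a rotation: l = 1, alpha*l = pi/2, so exp(alpha B) = cos(pi/2) + (sin(pi/2)/1)*B = 0 + (1)*B.
Answer: -γ12
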